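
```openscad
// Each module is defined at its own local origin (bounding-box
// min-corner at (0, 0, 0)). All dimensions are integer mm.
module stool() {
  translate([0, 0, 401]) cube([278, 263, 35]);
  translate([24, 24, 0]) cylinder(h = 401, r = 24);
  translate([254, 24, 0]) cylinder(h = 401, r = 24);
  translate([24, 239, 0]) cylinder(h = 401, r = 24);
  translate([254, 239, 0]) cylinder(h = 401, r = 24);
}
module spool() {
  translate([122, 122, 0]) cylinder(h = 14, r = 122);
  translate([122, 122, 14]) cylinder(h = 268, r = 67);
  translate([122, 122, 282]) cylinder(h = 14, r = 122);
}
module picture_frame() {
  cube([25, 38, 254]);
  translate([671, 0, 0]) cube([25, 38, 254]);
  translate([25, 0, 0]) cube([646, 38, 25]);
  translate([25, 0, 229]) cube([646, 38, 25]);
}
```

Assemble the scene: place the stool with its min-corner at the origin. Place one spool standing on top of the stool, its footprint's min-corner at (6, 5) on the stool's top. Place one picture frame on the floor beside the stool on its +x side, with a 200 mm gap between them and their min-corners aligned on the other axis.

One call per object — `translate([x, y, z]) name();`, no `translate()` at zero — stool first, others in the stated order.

stool();
translate([6, 5, 436]) spool();
translate([478, 0, 0]) picture_frame();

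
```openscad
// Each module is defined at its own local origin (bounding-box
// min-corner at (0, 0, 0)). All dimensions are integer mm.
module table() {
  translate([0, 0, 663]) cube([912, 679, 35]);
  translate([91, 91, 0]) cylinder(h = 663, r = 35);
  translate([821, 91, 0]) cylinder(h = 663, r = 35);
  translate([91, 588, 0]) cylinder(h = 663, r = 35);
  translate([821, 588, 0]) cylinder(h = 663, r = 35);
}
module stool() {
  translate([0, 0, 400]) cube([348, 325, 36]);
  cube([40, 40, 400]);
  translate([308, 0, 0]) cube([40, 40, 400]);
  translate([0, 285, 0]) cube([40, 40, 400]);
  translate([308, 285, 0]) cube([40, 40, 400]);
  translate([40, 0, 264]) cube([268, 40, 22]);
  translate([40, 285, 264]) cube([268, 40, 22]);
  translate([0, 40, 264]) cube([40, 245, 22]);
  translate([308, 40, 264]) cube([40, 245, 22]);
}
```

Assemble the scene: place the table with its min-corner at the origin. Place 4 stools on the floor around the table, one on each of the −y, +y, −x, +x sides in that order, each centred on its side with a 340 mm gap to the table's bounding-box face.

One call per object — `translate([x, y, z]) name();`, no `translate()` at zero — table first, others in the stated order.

table();
translate([282, -665, 0]) stool();
translate([282, 1019, 0]) stool();
translate([-688, 177, 0]) stool();
translate([1252, 177, 0]) stool();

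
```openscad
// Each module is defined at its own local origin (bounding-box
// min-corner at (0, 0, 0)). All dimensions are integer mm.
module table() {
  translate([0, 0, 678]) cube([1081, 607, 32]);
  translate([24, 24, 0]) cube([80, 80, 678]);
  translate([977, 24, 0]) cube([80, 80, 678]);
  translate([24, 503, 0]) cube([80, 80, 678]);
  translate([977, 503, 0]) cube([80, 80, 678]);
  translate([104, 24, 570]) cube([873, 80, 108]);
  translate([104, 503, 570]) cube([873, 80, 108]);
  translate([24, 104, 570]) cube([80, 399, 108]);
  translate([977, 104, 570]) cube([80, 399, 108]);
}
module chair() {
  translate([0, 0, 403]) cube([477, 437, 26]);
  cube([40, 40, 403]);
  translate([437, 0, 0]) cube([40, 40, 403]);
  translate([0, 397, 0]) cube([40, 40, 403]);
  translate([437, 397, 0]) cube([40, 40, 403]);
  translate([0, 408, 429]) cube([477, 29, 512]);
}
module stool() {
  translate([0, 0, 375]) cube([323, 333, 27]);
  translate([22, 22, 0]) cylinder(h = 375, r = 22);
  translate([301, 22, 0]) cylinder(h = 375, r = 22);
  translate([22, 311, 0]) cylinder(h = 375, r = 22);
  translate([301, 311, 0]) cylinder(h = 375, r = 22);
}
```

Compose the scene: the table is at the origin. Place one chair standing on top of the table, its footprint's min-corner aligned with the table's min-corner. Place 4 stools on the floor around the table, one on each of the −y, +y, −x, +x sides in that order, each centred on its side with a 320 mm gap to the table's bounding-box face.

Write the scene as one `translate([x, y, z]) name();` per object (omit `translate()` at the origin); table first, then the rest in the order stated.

table();
translate([0, 0, 710]) chair();
translate([379, -653, 0]) stool();
translate([379, 927, 0]) stool();
translate([-643, 137, 0]) stool();
translate([1401, 137, 0]) stool();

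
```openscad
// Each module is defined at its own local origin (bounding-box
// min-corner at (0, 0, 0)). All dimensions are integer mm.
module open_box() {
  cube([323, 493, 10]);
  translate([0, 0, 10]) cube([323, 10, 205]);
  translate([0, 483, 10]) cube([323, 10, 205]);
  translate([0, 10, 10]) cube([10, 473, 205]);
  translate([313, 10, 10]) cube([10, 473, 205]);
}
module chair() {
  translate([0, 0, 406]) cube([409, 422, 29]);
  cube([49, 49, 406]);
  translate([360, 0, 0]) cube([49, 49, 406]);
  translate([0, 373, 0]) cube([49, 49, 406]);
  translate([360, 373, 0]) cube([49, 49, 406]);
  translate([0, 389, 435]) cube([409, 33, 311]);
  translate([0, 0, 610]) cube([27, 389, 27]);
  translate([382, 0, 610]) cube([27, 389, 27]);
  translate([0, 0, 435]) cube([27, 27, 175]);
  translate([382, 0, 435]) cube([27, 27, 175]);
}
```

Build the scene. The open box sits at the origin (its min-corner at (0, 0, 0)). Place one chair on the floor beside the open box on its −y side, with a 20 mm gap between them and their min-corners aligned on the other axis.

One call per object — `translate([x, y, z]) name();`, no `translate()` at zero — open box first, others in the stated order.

open_box();
translate([0, -442, 0]) chair();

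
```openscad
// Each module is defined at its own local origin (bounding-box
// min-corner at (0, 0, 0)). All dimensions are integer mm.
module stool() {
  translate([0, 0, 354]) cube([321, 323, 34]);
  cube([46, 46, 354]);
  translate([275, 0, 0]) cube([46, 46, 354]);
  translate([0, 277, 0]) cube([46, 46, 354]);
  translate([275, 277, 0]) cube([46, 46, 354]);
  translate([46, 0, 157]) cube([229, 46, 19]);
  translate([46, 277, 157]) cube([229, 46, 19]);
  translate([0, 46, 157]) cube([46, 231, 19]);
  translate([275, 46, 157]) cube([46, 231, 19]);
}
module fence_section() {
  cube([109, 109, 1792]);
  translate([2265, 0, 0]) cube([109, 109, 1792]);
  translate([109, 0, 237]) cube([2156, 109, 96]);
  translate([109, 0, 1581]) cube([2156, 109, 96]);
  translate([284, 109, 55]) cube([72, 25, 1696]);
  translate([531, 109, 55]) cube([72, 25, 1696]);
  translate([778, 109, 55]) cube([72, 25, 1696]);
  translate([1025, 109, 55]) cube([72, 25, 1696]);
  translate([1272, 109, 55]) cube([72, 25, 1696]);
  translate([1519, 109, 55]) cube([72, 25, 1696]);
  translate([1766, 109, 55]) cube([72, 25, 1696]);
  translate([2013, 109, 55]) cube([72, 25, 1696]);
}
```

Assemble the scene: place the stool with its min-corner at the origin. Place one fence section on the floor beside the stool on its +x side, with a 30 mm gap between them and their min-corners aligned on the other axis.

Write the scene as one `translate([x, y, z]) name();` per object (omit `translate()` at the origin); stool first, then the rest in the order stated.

stool();
translate([351, 0, 0]) fence_section();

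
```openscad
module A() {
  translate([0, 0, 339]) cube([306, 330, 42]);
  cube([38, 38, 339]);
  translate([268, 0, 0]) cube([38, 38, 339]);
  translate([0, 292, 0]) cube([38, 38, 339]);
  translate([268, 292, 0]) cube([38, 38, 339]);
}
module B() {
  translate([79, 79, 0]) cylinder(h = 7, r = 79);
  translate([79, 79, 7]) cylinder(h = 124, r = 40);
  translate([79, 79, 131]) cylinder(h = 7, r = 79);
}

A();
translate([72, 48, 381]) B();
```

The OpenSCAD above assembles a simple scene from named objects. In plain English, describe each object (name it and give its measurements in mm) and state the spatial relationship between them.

A is a simple wooden stool: a rectangular seat 306 mm (x) by 330 mm (y), 42 mm thick, top face at z = 381 mm, on four square legs, each 38×38 mm in cross-section. The legs rest on z = 0, each flush with a corner of the seat.

B is a spool: two coaxial disc flanges of radius 79 mm and thickness 7 mm, joined by a core cylinder of radius 40 mm and height 124 mm. The lower flange rests on z = 0 and the three cylinders share a vertical axis.

The spool is on top of the stool.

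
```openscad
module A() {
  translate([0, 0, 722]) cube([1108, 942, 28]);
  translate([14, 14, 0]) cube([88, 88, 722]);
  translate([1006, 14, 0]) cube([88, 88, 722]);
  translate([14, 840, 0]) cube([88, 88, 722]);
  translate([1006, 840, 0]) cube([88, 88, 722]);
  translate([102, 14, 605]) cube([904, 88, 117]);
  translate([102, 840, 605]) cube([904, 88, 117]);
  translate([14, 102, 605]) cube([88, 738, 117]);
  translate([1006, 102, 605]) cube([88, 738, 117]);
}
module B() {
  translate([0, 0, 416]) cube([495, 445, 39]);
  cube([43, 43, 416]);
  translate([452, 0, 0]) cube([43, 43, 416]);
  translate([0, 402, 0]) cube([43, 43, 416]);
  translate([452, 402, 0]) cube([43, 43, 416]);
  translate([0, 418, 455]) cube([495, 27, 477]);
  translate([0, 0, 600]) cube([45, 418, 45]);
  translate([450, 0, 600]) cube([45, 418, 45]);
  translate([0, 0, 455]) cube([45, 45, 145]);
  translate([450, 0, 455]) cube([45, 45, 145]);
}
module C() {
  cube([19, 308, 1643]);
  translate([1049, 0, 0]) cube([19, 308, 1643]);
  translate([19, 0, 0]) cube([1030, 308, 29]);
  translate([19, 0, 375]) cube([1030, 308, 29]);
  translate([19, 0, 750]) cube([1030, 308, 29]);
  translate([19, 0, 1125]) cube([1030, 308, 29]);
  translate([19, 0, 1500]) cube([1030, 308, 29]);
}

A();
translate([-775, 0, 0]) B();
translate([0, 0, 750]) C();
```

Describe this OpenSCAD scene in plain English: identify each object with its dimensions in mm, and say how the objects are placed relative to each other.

A is a table: top 1108 mm (x) × 942 mm (y), 28 mm thick, upper face at z = 750 mm, on four 88×88 mm square legs, each inset 14 mm from the nearest pair of top edges, running from z = 0 to the bottom of the top. Four apron rails, 88 mm thick and 117 mm tall, run between adjacent legs with their top edges flush with the underside of the top and their outer faces flush with the legs' outer faces.

B is a chair: 495×445 mm seat, 39 mm thick, top at z = 455 mm, on four 43 mm square corner legs flush with the seat edges. A 27 mm thick backrest slab spans the full seat width, extending 477 mm above the seat top, its back face flush with the seat's +y edge. Two armrests of 45×45 mm section run along each side from the seat's front edge to the front of the backrest, top faces 190 mm above the seat top and outer faces flush with the seat's x-edges; a 45×45 mm post under the front of each armrest stands on the seat at the front corner.

C is a bookshelf 1068 mm wide overall, 308 mm deep and 1643 mm tall. The two sides are 19 mm thick vertical panels. 5 horizontal shelves of 29 mm thickness span between the inner faces of the sides; the lowest shelf sits on the floor and shelves are stacked with a clear vertical gap of 346 mm between each pair.

The chair is on the floor beside the table on its −x side. The bookshelf is on top of the table.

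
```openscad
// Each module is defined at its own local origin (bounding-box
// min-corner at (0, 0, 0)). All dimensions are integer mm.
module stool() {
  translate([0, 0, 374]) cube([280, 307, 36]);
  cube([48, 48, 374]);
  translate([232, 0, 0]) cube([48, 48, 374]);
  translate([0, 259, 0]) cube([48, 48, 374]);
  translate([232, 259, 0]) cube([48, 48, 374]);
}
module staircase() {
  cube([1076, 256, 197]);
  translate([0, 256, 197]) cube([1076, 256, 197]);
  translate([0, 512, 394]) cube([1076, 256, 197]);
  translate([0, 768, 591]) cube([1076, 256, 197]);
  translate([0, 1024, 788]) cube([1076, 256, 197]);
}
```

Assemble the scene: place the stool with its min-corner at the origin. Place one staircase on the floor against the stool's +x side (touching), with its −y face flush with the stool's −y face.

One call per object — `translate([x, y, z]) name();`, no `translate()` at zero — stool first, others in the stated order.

stool();
translate([280, 0, 0]) staircase();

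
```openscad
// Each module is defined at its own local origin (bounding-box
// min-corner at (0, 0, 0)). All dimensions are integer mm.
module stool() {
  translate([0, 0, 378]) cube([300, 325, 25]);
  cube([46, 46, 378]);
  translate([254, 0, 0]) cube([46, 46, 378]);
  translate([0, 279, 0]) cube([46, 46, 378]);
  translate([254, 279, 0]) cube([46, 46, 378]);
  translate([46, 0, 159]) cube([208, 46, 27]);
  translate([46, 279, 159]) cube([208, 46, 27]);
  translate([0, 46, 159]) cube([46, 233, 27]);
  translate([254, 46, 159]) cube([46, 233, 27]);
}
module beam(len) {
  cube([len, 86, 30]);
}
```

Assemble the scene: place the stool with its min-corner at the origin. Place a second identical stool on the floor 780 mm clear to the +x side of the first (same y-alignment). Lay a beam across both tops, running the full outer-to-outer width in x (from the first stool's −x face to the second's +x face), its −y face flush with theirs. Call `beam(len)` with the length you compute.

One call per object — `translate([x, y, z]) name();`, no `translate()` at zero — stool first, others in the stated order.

stool();
translate([1080, 0, 0]) stool();
translate([0, 0, 403]) beam(1380);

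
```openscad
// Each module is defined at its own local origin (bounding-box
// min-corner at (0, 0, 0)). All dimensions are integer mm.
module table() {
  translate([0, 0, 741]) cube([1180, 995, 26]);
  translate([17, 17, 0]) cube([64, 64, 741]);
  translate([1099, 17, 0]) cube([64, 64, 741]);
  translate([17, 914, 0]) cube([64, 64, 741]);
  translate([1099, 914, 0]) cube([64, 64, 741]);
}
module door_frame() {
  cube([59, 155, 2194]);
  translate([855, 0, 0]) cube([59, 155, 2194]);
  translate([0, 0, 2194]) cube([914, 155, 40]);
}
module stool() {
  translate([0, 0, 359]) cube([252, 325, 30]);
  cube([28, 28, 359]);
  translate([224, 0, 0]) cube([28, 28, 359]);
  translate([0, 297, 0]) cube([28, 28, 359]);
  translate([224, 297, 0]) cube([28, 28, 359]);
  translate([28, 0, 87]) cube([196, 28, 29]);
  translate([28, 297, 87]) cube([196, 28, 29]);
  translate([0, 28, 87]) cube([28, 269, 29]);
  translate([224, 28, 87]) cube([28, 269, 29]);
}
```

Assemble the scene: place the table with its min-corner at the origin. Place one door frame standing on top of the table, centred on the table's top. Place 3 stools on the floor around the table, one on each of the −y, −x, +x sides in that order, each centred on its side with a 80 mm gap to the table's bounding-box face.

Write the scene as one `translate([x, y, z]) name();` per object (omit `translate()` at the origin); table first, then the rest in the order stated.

table();
translate([133, 420, 767]) door_frame();
translate([464, -405, 0]) stool();
translate([-332, 335, 0]) stool();
translate([1260, 335, 0]) stool();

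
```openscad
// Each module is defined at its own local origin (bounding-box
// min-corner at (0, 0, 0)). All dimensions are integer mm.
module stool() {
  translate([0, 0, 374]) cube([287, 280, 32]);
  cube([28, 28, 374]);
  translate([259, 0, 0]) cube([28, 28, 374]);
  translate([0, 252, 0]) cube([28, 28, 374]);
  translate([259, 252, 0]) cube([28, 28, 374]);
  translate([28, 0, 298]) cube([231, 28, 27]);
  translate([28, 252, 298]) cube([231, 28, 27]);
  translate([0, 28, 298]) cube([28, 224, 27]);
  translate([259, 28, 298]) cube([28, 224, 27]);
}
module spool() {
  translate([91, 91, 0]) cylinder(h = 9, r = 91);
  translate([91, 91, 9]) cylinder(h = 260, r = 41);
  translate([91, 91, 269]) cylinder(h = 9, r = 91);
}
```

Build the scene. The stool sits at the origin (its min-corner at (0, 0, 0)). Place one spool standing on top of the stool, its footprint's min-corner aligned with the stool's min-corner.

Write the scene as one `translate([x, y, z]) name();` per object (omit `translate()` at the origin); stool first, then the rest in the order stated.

stool();
translate([0, 0, 406]) spool();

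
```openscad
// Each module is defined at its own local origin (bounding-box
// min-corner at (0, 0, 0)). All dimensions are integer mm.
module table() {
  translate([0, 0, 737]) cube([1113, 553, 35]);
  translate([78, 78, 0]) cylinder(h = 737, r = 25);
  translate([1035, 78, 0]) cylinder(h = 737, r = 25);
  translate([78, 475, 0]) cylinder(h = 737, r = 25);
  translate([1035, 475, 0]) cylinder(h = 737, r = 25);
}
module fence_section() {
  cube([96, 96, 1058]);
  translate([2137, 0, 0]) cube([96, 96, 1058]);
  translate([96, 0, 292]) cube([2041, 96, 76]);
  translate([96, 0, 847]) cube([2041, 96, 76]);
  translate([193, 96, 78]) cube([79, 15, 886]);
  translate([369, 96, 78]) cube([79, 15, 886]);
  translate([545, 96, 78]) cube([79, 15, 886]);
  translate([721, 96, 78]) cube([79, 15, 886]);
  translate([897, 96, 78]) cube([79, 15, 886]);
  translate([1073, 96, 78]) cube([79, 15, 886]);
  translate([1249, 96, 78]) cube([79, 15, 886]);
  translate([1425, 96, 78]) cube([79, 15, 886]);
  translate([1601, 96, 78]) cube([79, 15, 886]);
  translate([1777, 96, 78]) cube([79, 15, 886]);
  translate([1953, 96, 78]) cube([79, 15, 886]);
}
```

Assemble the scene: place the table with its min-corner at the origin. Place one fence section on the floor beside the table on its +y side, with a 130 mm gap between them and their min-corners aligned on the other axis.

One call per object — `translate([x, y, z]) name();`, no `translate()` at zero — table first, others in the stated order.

table();
translate([0, 683, 0]) fence_section();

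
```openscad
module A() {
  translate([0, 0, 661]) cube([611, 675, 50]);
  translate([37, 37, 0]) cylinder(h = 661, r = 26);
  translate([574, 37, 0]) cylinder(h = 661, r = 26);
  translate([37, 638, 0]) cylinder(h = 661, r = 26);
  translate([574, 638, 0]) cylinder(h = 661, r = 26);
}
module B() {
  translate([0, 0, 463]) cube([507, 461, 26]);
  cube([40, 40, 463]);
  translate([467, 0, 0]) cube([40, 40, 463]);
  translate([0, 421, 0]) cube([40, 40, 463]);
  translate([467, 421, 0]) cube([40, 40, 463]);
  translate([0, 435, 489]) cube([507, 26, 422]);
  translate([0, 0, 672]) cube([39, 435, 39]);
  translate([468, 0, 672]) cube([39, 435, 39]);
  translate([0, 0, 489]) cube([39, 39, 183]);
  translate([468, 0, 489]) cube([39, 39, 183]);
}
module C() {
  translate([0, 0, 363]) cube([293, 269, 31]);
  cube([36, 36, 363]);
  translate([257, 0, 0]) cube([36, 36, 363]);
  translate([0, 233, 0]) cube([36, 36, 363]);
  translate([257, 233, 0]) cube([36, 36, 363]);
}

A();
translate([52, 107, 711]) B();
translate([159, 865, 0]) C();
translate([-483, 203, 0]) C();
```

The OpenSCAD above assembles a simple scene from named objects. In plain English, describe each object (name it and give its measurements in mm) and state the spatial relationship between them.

A is a table: top 611 mm (x) × 675 mm (y), 50 mm thick, upper face at z = 711 mm, on four round legs of 52 mm diameter, each leg's bounding box inset 11 mm from the nearest pair of top edges, running from z = 0 to the bottom of the top.

B is a chair. The seat is a 507×461×26 mm slab with its top at z = 489 mm, on four 40×40 mm corner legs (flush with the seat edges, standing on z = 0). A flat backrest 26 mm thick, 422 mm tall, spans the full seat width and rises from the seat top along its +y edge, rear face flush with the rear of the seat. Two armrests of 39×39 mm section run along each side from the seat's front edge to the front of the backrest, top faces 222 mm above the seat top and outer faces flush with the seat's x-edges; a 39×39 mm post under the front of each armrest stands on the seat at the front corner.

C is a simple wooden stool: a rectangular seat 293 mm (x) by 269 mm (y), 31 mm thick, top face at z = 394 mm, on four square legs, each 36×36 mm in cross-section. The legs rest on z = 0, each flush with a corner of the seat.

The chair is on top of the table, centred. Two stools sit around the table at the +y, −x sides.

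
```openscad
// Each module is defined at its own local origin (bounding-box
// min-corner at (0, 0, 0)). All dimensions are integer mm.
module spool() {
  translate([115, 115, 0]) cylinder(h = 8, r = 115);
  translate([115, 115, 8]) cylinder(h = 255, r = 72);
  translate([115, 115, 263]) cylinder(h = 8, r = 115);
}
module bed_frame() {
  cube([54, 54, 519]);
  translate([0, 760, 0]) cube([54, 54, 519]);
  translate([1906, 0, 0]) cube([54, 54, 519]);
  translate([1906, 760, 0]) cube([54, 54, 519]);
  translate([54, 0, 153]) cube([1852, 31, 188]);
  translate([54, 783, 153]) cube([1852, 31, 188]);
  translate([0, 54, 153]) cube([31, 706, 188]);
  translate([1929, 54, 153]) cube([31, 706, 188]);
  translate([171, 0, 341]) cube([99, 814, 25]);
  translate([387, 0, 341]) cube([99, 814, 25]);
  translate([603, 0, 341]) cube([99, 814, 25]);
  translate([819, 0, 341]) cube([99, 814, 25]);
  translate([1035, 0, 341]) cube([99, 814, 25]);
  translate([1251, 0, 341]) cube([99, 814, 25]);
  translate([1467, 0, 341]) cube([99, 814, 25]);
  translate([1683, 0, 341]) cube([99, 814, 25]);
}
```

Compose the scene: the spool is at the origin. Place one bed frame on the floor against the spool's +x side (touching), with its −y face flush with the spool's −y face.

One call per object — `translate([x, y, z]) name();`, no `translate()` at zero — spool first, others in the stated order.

spool();
translate([230, 0, 0]) bed_frame();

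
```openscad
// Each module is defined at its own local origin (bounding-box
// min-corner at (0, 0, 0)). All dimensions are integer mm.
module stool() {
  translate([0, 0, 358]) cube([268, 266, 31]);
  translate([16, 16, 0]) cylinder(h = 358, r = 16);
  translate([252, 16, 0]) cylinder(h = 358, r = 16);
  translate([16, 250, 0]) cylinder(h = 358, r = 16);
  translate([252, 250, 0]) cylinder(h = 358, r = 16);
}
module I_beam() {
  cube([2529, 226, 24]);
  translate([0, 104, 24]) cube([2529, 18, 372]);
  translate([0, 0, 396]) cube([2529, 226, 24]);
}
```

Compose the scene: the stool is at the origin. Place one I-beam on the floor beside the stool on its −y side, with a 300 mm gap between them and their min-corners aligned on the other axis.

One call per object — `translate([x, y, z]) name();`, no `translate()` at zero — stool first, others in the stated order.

stool();
translate([0, -526, 0]) I_beam();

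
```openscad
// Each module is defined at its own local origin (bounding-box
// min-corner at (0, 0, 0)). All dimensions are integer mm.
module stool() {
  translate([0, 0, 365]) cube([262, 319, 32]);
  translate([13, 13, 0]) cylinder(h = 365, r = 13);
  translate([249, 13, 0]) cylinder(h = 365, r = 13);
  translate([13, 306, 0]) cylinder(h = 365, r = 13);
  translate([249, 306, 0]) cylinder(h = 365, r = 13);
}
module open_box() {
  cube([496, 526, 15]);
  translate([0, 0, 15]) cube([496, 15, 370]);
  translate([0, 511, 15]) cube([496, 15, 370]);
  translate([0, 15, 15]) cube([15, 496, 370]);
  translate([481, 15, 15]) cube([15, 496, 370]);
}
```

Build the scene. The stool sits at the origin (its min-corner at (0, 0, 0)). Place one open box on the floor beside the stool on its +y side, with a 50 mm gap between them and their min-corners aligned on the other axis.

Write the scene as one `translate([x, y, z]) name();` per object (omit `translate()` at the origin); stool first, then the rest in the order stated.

stool();
translate([0, 369, 0]) open_box();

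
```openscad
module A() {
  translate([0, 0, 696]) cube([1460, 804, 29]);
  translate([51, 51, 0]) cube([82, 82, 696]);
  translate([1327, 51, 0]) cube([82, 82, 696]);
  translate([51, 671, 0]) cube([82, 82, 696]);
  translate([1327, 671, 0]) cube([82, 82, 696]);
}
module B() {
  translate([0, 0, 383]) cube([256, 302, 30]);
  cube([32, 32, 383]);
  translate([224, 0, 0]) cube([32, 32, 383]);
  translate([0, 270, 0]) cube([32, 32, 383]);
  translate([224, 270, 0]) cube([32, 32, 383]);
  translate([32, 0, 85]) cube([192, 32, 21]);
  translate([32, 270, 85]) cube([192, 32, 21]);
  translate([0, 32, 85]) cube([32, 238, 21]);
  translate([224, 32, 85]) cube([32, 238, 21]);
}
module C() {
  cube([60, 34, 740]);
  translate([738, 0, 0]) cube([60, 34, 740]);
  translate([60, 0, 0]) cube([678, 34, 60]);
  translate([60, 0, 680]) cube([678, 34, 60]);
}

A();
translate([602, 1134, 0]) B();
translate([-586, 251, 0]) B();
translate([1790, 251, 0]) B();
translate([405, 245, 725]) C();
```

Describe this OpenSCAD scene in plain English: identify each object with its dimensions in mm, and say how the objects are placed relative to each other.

A is a table: top 1460 mm (x) × 804 mm (y), 29 mm thick, upper face at z = 725 mm, on four 82×82 mm square legs, each inset 51 mm from the nearest pair of top edges, running from z = 0 to the bottom of the top.

B is a simple wooden stool: a rectangular seat 256 mm (x) by 302 mm (y), 30 mm thick, top face at z = 413 mm, on four square legs, each 32×32 mm in cross-section. The legs rest on z = 0, each flush with a corner of the seat. Four stretchers, 32 mm wide and 21 mm tall, connect adjacent legs with their undersides at z = 85 mm, each running between the inner faces of the legs it joins and aligned with the legs' outer faces on the other axis.

C is a rectangular picture frame lying in the x–z plane (depth along y). The opening is 678 mm wide (x) by 620 mm tall (z), surrounded by a border 60 mm wide on all four sides. The frame is 34 mm deep and is made of two full-height vertical stiles with two horizontal rails fitted between them.

Three stools sit around the table at the +y, −x, +x sides. The picture frame is on top of the table.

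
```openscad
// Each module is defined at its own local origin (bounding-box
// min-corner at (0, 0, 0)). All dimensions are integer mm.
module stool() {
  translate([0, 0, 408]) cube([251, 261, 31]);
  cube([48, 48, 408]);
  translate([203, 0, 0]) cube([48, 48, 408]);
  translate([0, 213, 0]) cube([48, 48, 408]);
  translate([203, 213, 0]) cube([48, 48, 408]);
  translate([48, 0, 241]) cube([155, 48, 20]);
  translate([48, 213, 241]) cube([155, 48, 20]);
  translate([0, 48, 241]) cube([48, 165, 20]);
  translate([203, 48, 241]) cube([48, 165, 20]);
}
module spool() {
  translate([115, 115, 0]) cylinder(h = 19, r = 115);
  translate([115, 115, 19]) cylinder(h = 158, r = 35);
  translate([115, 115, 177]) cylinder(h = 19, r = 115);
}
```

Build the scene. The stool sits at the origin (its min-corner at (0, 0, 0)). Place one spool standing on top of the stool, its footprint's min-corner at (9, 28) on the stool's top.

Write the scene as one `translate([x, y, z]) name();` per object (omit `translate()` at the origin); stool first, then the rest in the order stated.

stool();
translate([9, 28, 439]) spool();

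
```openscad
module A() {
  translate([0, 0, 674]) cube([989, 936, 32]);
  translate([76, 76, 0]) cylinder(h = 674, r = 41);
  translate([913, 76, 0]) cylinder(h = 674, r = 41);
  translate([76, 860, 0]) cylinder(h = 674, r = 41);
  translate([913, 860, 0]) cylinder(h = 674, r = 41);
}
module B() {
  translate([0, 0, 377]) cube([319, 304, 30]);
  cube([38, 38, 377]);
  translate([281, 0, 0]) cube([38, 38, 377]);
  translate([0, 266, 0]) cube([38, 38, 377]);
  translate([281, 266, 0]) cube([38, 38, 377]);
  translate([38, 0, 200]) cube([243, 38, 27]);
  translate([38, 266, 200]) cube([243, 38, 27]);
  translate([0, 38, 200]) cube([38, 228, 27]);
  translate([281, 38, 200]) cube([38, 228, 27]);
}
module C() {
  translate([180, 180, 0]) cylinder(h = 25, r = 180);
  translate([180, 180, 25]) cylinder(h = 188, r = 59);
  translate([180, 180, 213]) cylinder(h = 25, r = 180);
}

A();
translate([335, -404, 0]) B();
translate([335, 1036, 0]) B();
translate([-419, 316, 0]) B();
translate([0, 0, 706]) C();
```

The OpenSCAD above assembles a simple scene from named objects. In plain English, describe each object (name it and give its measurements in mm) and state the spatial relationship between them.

A is a rectangular dining table. The top is 989×936×32 mm with its upper surface at z = 706 mm. It stands on four round legs of 82 mm diameter, each leg's bounding box inset 35 mm from the nearest pair of top edges, running from the floor to the underside of the top.

B is a four-legged stool. The seat is 319×304 mm, 30 mm thick, top at z = 407 mm. It stands on four square legs, each 38×38 mm in cross-section, from z = 0 to the seat underside, each flush with a corner of the seat. Four stretchers, 38 mm wide and 27 mm tall, connect adjacent legs with their undersides at z = 200 mm, each running between the inner faces of the legs it joins and aligned with the legs' outer faces on the other axis.

C is a spool: two coaxial disc flanges of radius 180 mm and thickness 25 mm, joined by a core cylinder of radius 59 mm and height 188 mm. The lower flange rests on z = 0 and the three cylinders share a vertical axis.

Three stools sit around the table at the −y, +y, −x sides. The spool is on top of the table.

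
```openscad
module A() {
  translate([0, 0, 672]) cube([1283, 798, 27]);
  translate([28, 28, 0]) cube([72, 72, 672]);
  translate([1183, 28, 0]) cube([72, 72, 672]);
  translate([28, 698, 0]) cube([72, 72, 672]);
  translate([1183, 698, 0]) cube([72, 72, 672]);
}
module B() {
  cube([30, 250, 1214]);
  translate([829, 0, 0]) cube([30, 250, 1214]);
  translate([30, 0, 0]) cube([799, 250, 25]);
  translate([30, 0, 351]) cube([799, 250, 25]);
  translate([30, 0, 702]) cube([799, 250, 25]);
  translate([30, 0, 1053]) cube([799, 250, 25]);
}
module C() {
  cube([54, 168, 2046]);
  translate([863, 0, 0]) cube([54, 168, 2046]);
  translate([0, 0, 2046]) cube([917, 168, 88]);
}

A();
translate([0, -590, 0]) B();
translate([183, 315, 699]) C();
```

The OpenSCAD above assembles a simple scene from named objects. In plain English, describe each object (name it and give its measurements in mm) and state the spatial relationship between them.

A is a rectangular dining table. The top is 1283×798×27 mm with its upper surface at z = 699 mm. It stands on four 72×72 mm square legs, each inset 28 mm from the nearest pair of top edges, running from the floor to the underside of the top.

B is a bookshelf 859 mm wide overall, 250 mm deep and 1214 mm tall. The two sides are 30 mm thick vertical panels. 4 horizontal shelves of 25 mm thickness span between the inner faces of the sides; the lowest shelf sits on the floor and shelves are stacked with a clear vertical gap of 326 mm between each pair.

C is a door frame. The clear opening is 809 mm wide and 2046 mm high. Two 54 mm wide jambs, 168 mm deep, stand either side of the opening from the floor to the top of the opening. A 88 mm thick head sits across the top of both jambs, spanning the full outside width of the frame.

The bookshelf is on the floor beside the table on its −y side. The door frame is on top of the table, centred.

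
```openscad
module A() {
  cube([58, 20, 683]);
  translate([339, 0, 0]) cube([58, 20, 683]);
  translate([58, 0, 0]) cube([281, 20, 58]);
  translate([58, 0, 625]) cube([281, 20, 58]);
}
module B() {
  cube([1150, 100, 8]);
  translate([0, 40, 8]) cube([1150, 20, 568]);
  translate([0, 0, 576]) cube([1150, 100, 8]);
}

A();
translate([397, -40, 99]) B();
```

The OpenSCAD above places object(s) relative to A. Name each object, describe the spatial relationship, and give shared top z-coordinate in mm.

Both tops at z = 683 mm.

A is a picture frame. B is an I-beam. The I-beam is beside the picture frame with their tops flush at z = 683. The shared top z-coordinate is 683 mm.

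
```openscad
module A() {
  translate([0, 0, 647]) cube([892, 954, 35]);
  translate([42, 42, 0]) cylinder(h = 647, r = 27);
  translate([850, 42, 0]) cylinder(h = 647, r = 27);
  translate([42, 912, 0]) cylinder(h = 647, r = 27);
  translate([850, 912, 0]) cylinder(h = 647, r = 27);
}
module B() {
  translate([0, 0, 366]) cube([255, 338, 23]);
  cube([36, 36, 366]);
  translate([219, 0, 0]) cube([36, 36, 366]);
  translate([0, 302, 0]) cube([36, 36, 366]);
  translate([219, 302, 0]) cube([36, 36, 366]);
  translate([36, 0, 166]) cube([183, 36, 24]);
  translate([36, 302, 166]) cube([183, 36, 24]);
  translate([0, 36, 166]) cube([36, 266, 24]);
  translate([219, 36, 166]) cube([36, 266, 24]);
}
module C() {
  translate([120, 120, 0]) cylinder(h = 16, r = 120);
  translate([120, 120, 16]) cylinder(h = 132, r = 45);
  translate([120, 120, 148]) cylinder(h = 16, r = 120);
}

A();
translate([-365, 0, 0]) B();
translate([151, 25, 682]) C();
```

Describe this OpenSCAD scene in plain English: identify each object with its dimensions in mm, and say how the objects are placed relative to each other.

A is a rectangular dining table. The top is 892×954×35 mm with its upper surface at z = 682 mm. It stands on four round legs of 54 mm diameter, each leg's bounding box inset 15 mm from the nearest pair of top edges, running from the floor to the underside of the top.

B is a simple wooden stool: a rectangular seat 255 mm (x) by 338 mm (y), 23 mm thick, top face at z = 389 mm, on four square legs, each 36×36 mm in cross-section. The legs rest on z = 0, each flush with a corner of the seat. Four stretchers, 36 mm wide and 24 mm tall, connect adjacent legs with their undersides at z = 166 mm, each running between the inner faces of the legs it joins and aligned with the legs' outer faces on the other axis.

C is a spool: two coaxial disc flanges of radius 120 mm and thickness 16 mm, joined by a core cylinder of radius 45 mm and height 132 mm. The lower flange rests on z = 0 and the three cylinders share a vertical axis.

The stool is on the floor beside the table on its −x side. The spool is on top of the table.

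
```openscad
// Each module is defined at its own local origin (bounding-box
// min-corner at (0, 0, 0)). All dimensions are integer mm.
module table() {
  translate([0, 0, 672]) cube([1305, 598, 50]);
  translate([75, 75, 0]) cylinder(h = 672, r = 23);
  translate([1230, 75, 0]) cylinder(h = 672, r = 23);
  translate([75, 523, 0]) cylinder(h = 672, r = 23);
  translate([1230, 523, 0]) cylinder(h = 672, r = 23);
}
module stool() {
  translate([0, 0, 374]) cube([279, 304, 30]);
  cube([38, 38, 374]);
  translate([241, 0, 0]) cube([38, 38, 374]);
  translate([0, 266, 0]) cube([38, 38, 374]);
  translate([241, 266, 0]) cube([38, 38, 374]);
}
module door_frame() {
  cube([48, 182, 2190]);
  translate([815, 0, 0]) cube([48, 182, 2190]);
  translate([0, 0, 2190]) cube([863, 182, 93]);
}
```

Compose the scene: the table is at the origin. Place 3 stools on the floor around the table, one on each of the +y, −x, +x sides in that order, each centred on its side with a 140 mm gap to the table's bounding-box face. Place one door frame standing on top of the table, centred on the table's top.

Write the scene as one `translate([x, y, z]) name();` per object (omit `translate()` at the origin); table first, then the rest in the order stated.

table();
translate([513, 738, 0]) stool();
translate([-419, 147, 0]) stool();
translate([1445, 147, 0]) stool();
translate([221, 208, 722]) door_frame();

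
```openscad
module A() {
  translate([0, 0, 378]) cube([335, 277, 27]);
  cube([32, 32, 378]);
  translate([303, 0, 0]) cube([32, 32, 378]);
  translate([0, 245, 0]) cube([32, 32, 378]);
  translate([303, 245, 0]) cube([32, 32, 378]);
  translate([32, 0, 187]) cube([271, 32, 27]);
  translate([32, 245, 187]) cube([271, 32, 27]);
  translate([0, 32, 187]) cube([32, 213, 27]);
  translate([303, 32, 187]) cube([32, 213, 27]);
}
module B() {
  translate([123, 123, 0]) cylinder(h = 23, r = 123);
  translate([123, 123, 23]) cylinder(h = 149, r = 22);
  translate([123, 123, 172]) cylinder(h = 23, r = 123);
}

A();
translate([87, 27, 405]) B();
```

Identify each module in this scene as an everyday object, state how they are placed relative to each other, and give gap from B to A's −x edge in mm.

The spool's min-x is at 87; the stool's min-x is 0; gap = 87 mm.

A is a stool. B is a spool. The spool is on top of the stool. The gap from the spool to the stool's −x edge is 87 mm.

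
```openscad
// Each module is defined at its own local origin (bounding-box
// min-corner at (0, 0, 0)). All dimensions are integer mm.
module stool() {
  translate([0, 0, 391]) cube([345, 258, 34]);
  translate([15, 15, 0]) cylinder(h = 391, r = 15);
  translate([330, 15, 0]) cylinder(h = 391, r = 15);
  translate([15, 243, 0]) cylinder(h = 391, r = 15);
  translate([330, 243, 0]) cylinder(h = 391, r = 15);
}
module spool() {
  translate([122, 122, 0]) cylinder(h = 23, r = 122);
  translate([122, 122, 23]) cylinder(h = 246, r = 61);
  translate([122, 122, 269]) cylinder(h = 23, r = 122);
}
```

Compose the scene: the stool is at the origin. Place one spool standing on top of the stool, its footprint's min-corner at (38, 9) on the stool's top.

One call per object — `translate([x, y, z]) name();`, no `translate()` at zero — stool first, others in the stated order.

stool();
translate([38, 9, 425]) spool();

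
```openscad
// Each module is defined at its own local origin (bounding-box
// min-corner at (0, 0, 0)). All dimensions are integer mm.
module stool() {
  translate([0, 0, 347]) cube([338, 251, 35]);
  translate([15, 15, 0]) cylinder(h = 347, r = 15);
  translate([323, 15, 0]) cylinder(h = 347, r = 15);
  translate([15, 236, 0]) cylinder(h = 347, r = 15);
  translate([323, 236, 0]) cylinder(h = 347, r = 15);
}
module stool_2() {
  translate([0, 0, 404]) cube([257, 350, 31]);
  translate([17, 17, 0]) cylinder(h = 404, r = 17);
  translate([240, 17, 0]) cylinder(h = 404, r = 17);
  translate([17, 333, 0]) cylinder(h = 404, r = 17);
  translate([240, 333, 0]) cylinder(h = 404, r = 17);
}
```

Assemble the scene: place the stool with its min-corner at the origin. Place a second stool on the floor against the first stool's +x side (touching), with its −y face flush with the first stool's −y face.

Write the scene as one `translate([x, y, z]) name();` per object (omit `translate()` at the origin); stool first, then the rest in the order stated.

stool();
translate([338, 0, 0]) stool_2();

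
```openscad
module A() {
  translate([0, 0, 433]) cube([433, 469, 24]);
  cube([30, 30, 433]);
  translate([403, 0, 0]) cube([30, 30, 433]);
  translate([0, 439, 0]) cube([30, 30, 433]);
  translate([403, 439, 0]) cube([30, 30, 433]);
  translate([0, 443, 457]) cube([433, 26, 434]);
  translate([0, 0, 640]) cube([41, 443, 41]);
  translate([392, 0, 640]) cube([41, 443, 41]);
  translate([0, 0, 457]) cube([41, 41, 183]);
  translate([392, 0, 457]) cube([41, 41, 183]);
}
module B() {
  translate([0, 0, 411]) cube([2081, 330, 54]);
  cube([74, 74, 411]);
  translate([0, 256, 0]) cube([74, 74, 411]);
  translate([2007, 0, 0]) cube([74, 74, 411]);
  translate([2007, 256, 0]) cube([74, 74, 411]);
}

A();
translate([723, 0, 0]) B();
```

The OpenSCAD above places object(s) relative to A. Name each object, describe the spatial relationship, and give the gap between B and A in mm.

A is a chair. B is a bench. The bench is on the floor beside the chair on its +x side. The gap between the bench and the chair is 290 mm.

The bench's nearest face is 290 mm from the chair's +x face.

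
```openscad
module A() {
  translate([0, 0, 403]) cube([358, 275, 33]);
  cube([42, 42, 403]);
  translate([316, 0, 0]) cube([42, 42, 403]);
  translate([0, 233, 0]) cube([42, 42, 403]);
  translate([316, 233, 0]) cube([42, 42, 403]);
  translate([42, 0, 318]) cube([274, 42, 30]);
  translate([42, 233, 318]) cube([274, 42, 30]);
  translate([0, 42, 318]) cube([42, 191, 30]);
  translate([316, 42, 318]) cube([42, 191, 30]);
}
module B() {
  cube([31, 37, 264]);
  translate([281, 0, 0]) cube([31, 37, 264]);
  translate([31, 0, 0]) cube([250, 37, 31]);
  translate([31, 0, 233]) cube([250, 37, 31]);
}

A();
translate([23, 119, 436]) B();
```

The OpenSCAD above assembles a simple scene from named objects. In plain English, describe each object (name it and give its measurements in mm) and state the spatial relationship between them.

A is a four-legged stool. The seat is a 358×275×33 mm slab whose top surface is at z = 436 mm; four square legs, each 42×42 mm in cross-section, run from the floor (z = 0) to the underside of the seat, each flush with a corner of the seat. Four stretchers, 42 mm wide and 30 mm tall, connect adjacent legs with their undersides at z = 318 mm, each running between the inner faces of the legs it joins and aligned with the legs' outer faces on the other axis.

B is a rectangular picture frame lying in the x–z plane (depth along y). The opening is 250 mm wide (x) by 202 mm tall (z), surrounded by a border 31 mm wide on all four sides. The frame is 37 mm deep and is made of two full-height vertical stiles with two horizontal rails fitted between them.

The picture frame is on top of the stool, centred.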